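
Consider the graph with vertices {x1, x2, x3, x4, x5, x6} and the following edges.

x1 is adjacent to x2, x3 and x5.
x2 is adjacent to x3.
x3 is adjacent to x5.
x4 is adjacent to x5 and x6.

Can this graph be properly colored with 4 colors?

Yes

The chromatic number is 3. x1, x3, x5 are mutually adjacent, so at least 3 colors are needed.
3 colors suffice: color 1 → {x2, x5, x6}; color 2 → {x3, x4}; color 3 → {x1}.
Since 4 ≥ 3, a proper 4-coloring certainly exists.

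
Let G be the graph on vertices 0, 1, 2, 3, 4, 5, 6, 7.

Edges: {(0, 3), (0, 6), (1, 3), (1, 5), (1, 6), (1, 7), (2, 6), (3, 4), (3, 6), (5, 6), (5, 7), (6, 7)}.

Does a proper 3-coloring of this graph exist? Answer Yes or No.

1, 5, 6, 7 are mutually adjacent (a clique of size 4), so at least 4 colors are needed.
So 3 colors are not enough.

No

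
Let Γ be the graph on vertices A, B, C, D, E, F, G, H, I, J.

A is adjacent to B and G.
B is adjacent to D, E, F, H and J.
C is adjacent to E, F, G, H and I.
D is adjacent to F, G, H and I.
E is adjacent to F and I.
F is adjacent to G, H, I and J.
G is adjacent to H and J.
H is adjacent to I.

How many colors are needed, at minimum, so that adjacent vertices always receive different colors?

4

D, F, H, I are pairwise adjacent (a clique of size 4), so at least 4 colors are needed.
4 colors suffice: color red → {A, F}; color blue → {B, G, I}; color green → {E, H, J}; color yellow → {C, D}. Every edge joins two different colors.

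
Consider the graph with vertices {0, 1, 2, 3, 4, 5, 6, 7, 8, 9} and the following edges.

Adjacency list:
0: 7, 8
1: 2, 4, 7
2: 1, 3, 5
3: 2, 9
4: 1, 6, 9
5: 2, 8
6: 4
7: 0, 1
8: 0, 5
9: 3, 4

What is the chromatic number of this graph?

The cycle 1-2-3-9-4-1 has odd length 5, so it cannot be 2-colored; at least 3 colors are needed.
3 colors suffice: color red → {2, 4, 7, 8}; color blue → {0, 1, 3, 5, 6}; color green → {9}. Every edge joins two different colors.

3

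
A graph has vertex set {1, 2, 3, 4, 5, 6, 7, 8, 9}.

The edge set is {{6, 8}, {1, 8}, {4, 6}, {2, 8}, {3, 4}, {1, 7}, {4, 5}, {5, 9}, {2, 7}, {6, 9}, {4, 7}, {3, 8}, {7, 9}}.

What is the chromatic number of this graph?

3

The cycle 8-6-4-7-2-8 has odd length 5, so it cannot be 2-colored; at least 3 colors are needed.
One proper 3-coloring: 1=c, 2=c, 3=b, 4=a, 5=b, 6=b, 7=b, 8=a, 9=a. Each edge has distinct colors on its endpoints.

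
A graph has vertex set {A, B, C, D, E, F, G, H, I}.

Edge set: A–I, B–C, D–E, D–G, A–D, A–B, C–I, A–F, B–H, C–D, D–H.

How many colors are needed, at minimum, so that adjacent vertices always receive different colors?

2

C and I are adjacent, so at least 2 colors are needed.
2 colors suffice: color 1 → {B, D, F, I}; color 2 → {A, C, E, G, H}. No two adjacent vertices share a color.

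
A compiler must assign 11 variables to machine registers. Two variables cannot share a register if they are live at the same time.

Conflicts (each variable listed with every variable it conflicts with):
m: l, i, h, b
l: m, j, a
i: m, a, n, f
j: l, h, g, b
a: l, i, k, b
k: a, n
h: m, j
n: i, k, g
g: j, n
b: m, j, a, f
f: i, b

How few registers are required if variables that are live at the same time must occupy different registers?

k and n conflict, so at least 2 registers are needed.
A valid assignment using 2 registers: m=1, l=2, i=2, j=1, a=1, k=2, h=2, n=1, g=2, b=2, f=1. Every pair that conflicts lands in different registers.

2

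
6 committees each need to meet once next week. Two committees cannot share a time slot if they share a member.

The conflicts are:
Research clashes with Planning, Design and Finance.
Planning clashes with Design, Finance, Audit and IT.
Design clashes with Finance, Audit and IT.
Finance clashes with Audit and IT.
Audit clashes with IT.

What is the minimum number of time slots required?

Planning, Design, Finance, Audit, IT are mutually in conflict, so at least 5 time slots are needed.
5 time slots suffice: Research=4, Planning=3, Design=1, Finance=2, Audit=5, IT=4. Each listed conflict is separated.

5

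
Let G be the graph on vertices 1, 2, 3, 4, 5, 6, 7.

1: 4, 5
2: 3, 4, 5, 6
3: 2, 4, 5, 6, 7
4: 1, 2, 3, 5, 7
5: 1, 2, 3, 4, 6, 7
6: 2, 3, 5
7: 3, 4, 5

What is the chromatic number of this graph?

2, 3, 4, 5 are pairwise adjacent (a clique of size 4), so at least 4 colors are needed.
4 colors suffice: color a → {5}; color b → {1, 3}; color c → {4, 6}; color d → {2, 7}. No two adjacent vertices share a color.

4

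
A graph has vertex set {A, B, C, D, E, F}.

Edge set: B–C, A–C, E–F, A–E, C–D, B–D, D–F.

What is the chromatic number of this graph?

3

B, C, D are pairwise adjacent, so at least 3 colors are needed.
3 colors suffice: A=3, B=3, C=2, D=1, E=1, F=2. No two adjacent vertices share a color.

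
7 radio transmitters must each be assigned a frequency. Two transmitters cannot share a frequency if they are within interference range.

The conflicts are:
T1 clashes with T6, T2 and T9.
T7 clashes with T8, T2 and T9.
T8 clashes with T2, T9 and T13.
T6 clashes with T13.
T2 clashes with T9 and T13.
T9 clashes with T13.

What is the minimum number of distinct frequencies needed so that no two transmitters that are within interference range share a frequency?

4

T7, T8, T2, T9 pairwise conflict, so at least 4 frequencies are needed.
4 frequencies suffice: frequency 1 → {T6, T9}; frequency 2 → {T2}; frequency 3 → {T1, T8}; frequency 4 → {T7, T13}. No two conflicting transmitters share a frequency.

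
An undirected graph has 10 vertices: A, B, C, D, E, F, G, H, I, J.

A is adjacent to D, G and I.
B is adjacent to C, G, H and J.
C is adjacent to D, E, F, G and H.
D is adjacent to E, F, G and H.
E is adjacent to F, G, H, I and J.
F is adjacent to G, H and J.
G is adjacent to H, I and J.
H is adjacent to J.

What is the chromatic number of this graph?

6

C, D, E, F, G, H are pairwise adjacent (a clique of size 6), so at least 6 colors are needed.
A valid assignment using 6 colors: A=2, B=2, C=5, D=6, E=2, F=4, G=1, H=3, I=3, J=5. Every edge joins two different colors.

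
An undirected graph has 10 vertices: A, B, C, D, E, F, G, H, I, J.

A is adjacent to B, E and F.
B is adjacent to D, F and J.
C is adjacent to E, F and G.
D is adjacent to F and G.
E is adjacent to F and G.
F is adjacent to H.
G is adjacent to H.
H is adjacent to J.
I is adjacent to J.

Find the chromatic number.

3

C, E, F are mutually adjacent, so at least 3 colors are needed.
One proper 3-coloring: A=green, B=blue, C=green, D=green, E=blue, F=red, G=red, H=blue, I=blue, J=red. Each edge has distinct colors on its endpoints.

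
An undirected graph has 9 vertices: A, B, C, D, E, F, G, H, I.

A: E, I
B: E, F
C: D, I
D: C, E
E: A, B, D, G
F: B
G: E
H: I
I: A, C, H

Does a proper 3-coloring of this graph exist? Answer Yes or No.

Yes

The chromatic number is 3. The cycle D-C-I-A-E-D has odd length 5, so it cannot be 2-colored; at least 3 colors are needed.
One proper 3-coloring: A=2, B=2, C=2, D=3, E=1, F=1, G=2, H=2, I=1.
That is already a proper 3-coloring.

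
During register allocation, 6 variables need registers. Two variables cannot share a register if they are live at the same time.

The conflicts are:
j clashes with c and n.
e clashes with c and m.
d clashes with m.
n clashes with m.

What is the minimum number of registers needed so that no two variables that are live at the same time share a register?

The cycle n-m-e-c-j-n has odd length 5, so it cannot be 2-colored; at least 3 registers are needed.
3 registers suffice: register 1 → {c, m}; register 2 → {e, d, n}; register 3 → {j}. No two conflicting variables share a register.

3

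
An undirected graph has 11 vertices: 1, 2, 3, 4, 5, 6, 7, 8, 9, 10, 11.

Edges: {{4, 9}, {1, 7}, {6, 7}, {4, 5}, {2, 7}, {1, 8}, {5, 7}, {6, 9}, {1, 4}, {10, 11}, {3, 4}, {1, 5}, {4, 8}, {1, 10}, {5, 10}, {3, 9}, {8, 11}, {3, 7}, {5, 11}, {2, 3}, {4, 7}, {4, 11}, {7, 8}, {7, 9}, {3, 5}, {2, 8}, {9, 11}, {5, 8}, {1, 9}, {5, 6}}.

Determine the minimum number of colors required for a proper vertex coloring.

5

1, 4, 5, 7, 8 form a clique, so at least 5 colors are needed.
5 colors suffice: color a → {7, 11}; color b → {2, 5, 9}; color c → {4, 6, 10}; color d → {3, 8}; color e → {1}. No two adjacent vertices share a color.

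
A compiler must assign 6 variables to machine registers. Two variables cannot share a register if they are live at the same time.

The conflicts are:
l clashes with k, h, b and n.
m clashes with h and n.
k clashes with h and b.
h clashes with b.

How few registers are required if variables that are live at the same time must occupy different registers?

4

l, k, h, b are mutually in conflict, so at least 4 registers are needed.
Using 4 registers: l=1, m=1, k=3, h=2, b=4, n=2. Every pair that conflicts lands in different registers.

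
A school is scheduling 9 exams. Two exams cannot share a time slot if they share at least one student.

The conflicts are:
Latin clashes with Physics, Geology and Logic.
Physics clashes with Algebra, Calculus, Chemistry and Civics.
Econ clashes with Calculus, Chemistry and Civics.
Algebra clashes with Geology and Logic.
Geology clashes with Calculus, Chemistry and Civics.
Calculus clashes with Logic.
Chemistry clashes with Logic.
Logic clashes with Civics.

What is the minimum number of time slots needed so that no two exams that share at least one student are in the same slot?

2

Econ and Chemistry conflict, so at least 2 time slots are needed.
A valid assignment using 2 time slots: Latin=2, Physics=1, Econ=1, Algebra=2, Geology=1, Calculus=2, Chemistry=2, Logic=1, Civics=2. Each listed conflict is separated.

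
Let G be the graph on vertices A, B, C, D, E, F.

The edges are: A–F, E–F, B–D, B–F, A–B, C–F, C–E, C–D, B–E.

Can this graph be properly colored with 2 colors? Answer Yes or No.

C, E, F form a triangle, so at least 3 colors are needed.
So 2 colors are not enough.

No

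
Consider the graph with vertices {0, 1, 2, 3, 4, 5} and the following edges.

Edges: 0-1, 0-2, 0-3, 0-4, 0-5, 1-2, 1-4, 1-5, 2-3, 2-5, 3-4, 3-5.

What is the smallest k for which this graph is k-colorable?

4

0, 2, 3, 5 form a clique, so at least 4 colors are needed.
4 colors suffice: color a → {0}; color b → {1, 3}; color c → {2, 4}; color d → {5}. Every edge joins two different colors.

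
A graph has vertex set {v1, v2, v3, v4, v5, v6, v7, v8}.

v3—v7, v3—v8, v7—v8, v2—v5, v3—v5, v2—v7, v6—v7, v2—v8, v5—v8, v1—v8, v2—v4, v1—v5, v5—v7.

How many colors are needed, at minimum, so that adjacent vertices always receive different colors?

4

v2, v5, v7, v8 are mutually adjacent (a clique of size 4), so at least 4 colors are needed.
4 colors suffice: color 1 → {v4, v6, v8}; color 2 → {v1, v7}; color 3 → {v5}; color 4 → {v2, v3}. Each edge has distinct colors on its endpoints.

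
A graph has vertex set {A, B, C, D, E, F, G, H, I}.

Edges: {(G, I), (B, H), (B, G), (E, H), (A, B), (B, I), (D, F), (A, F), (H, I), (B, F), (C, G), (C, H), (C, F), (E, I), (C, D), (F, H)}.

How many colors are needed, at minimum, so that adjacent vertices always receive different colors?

3

E, H, I are pairwise adjacent, so at least 3 colors are needed.
A valid assignment using 3 colors: A=1, B=3, C=3, D=1, E=3, F=2, G=1, H=1, I=2. No two adjacent vertices share a color.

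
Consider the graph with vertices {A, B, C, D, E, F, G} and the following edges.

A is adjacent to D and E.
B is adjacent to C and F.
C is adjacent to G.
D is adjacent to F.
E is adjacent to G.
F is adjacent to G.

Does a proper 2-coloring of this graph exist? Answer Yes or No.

The cycle A-D-F-G-E-A has odd length 5, so it cannot be 2-colored; at least 3 colors are needed.
So 2 colors are not enough.

No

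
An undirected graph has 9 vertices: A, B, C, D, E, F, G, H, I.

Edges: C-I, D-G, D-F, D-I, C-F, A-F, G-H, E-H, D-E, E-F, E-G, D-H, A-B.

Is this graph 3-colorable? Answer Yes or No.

No

D, E, G, H form a clique, so at least 4 colors are needed.
So 3 colors are not enough.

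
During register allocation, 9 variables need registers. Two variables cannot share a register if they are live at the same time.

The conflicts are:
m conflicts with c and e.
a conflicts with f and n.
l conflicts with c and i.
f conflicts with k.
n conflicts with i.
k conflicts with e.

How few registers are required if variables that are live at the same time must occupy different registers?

3

The cycle i-l-c-m-e-k-f-a-n-i has odd length 9, so it cannot be 2-colored; at least 3 registers are needed.
3 registers suffice: register 1 → {a, c, i, e}; register 2 → {m, l, n, k}; register 3 → {f}. Each listed conflict is separated.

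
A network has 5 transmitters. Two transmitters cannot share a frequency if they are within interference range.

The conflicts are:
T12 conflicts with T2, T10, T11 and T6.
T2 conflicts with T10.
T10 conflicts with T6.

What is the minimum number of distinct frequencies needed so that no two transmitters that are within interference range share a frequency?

3

T12, T2, T10 pairwise conflict, so at least 3 frequencies are needed.
3 frequencies suffice: T12=1, T2=3, T10=2, T11=2, T6=3. Each listed conflict is separated.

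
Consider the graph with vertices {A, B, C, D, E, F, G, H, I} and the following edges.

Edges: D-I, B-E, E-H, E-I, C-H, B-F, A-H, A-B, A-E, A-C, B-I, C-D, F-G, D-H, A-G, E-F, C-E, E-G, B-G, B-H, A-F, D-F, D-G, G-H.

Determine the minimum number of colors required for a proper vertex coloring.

A, B, E, G, H are mutually adjacent (a clique of size 5), so at least 5 colors are needed.
5 colors suffice: color 1 → {D, E}; color 2 → {F, H, I}; color 3 → {A}; color 4 → {B, C}; color 5 → {G}. Each edge has distinct colors on its endpoints.

5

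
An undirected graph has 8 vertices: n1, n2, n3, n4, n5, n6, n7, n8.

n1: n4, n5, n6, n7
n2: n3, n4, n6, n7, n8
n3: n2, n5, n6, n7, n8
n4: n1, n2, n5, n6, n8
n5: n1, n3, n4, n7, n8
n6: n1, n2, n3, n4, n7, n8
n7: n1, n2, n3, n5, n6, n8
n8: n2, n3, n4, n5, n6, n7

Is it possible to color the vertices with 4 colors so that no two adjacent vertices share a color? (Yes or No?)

n2, n3, n6, n7, n8 form a clique, so at least 5 colors are needed.
So 4 colors are not enough.

No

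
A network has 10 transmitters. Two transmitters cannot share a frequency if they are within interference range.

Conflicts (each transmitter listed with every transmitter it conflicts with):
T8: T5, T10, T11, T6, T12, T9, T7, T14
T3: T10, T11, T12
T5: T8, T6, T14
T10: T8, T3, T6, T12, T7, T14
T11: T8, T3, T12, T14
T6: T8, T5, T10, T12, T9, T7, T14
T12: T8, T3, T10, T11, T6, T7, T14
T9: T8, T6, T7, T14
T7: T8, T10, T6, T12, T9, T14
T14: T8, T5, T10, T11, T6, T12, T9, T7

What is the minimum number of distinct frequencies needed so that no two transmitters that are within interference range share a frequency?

6

T8, T10, T6, T12, T7, T14 pairwise conflict, so at least 6 frequencies are needed.
6 frequencies suffice: frequency 1 → {T3, T14}; frequency 2 → {T8}; frequency 3 → {T5, T12, T9}; frequency 4 → {T11, T6}; frequency 5 → {T7}; frequency 6 → {T10}. No two conflicting transmitters share a frequency.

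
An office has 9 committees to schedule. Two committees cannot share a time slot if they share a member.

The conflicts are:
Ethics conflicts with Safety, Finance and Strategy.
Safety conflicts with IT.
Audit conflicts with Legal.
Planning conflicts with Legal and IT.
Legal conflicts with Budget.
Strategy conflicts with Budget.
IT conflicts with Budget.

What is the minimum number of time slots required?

The cycle IT-Safety-Ethics-Strategy-Budget-IT has odd length 5, so it cannot be 2-colored; at least 3 time slots are needed.
3 time slots suffice: time slot 1 → {Ethics, Legal, IT}; time slot 2 → {Safety, Audit, Planning, Finance, Budget}; time slot 3 → {Strategy}. No two conflicting committees share a time slot.

3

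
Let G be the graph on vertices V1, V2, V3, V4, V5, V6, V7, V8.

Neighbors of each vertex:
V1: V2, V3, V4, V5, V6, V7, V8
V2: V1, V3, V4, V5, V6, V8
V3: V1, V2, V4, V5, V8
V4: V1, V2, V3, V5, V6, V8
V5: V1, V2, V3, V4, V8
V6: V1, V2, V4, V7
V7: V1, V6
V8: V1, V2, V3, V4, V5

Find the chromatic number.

V1, V2, V3, V4, V5, V8 are pairwise adjacent (a clique of size 6), so at least 6 colors are needed.
6 colors suffice: color 1 → {V1}; color 2 → {V4, V7}; color 3 → {V2}; color 4 → {V5, V6}; color 5 → {V8}; color 6 → {V3}. Every edge joins two different colors.

6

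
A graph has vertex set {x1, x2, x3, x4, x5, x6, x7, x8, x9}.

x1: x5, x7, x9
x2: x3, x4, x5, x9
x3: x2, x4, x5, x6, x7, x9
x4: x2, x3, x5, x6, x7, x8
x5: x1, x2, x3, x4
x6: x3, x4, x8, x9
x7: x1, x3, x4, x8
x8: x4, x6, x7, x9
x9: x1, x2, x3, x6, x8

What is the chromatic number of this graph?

x2, x3, x4, x5 are mutually adjacent (a clique of size 4), so at least 4 colors are needed.
A valid assignment using 4 colors: x1=R, x2=G, x3=R, x4=B, x5=Y, x6=G, x7=G, x8=R, x9=B. No two adjacent vertices share a color.

4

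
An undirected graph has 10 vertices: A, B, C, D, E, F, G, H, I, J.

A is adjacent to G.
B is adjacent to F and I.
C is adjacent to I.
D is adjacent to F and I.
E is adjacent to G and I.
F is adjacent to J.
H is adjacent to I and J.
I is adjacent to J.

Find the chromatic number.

H, I, J are pairwise adjacent, so at least 3 colors are needed.
A valid assignment using 3 colors: A=2, B=2, C=2, D=2, E=2, F=1, G=1, H=3, I=1, J=2. Each edge has distinct colors on its endpoints.

3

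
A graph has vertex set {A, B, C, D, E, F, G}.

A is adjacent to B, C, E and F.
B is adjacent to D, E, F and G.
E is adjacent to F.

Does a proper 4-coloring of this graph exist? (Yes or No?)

The chromatic number is 4. A, B, E, F form a clique, so at least 4 colors are needed.
4 colors suffice: color 1 → {B, C}; color 2 → {A, D, G}; color 3 → {F}; color 4 → {E}.
That is already a proper 4-coloring.

Yes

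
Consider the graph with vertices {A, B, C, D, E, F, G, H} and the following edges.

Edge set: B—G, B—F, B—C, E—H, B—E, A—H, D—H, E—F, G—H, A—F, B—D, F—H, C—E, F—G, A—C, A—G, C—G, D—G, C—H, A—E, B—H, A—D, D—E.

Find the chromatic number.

4

A, C, E, H are mutually adjacent (a clique of size 4), so at least 4 colors are needed.
4 colors suffice: color 1 → {H}; color 2 → {A, B}; color 3 → {E, G}; color 4 → {C, D, F}. Each edge has distinct colors on its endpoints.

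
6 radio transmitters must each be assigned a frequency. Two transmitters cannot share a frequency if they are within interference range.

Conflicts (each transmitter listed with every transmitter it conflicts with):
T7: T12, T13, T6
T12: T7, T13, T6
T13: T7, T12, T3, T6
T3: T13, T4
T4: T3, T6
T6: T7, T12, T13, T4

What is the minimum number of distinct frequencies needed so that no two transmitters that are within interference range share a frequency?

4

T7, T12, T13, T6 are mutually in conflict, so at least 4 frequencies are needed.
4 frequencies suffice: frequency 1 → {T13, T4}; frequency 2 → {T3, T6}; frequency 3 → {T7}; frequency 4 → {T12}. Every pair that conflicts lands in different frequencies.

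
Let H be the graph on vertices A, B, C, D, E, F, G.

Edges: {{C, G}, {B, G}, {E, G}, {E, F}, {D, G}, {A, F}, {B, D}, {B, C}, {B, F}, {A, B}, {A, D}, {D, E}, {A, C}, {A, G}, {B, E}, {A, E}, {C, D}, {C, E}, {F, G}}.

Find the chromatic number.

A, B, C, D, E, G are mutually adjacent (a clique of size 6), so at least 6 colors are needed.
A valid assignment using 6 colors: A=4, B=2, C=6, D=5, E=1, F=5, G=3. Each edge has distinct colors on its endpoints.

6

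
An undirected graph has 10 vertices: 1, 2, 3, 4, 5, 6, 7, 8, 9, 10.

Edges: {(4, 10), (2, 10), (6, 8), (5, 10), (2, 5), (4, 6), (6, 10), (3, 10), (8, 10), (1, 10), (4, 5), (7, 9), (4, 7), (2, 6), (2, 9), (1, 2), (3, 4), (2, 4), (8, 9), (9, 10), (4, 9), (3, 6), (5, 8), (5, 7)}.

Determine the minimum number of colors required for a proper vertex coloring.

4

2, 4, 5, 10 are mutually adjacent (a clique of size 4), so at least 4 colors are needed.
4 colors suffice: color a → {7, 10}; color b → {1, 4, 8}; color c → {2, 3}; color d → {5, 6, 9}. Every edge joins two different colors.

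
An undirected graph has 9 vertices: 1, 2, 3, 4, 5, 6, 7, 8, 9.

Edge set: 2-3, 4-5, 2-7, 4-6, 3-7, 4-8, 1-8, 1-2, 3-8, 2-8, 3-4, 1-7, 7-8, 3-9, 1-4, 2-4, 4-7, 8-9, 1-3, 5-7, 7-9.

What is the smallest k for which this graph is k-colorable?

6

1, 2, 3, 4, 7, 8 are mutually adjacent (a clique of size 6), so at least 6 colors are needed.
6 colors suffice: 1=purple, 2=orange, 3=yellow, 4=blue, 5=green, 6=red, 7=red, 8=green, 9=blue. Every edge joins two different colors.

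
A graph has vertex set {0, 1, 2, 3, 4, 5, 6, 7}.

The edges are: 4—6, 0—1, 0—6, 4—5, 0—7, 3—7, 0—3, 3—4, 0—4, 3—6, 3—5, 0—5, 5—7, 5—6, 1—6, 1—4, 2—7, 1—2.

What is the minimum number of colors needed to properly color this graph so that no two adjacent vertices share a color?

0, 3, 4, 5, 6 are pairwise adjacent (a clique of size 5), so at least 5 colors are needed.
One proper 5-coloring: 0=red, 1=blue, 2=red, 3=blue, 4=yellow, 5=green, 6=purple, 7=yellow. Every edge joins two different colors.

5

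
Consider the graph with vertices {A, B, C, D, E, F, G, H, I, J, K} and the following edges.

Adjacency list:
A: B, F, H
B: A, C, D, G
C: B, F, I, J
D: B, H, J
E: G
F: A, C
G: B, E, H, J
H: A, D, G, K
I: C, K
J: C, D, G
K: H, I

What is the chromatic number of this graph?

2

I and K are adjacent, so at least 2 colors are needed.
2 colors suffice: color 1 → {B, E, F, H, I, J}; color 2 → {A, C, D, G, K}. Every edge joins two different colors.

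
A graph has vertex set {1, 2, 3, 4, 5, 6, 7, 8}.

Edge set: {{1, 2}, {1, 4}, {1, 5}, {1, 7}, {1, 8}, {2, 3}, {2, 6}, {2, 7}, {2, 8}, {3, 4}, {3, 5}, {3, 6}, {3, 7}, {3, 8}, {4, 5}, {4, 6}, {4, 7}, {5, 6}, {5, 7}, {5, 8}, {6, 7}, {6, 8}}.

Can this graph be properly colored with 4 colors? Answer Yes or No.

No

3, 4, 5, 6, 7 are pairwise adjacent (a clique of size 5), so at least 5 colors are needed.
So 4 colors are not enough.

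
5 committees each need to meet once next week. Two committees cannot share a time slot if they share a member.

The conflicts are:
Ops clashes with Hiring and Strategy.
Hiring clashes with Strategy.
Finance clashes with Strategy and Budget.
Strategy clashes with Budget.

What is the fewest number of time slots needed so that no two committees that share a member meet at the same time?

3

Finance, Strategy, Budget are mutually in conflict, so at least 3 time slots are needed.
3 time slots suffice: time slot 1 → {Strategy}; time slot 2 → {Hiring, Budget}; time slot 3 → {Ops, Finance}. Every pair that conflicts lands in different time slots.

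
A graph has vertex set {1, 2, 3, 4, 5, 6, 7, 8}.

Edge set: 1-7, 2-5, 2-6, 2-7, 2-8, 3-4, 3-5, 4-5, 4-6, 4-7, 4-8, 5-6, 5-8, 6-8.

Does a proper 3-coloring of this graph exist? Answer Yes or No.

No

4, 5, 6, 8 form a clique, so at least 4 colors are needed.
So 3 colors are not enough.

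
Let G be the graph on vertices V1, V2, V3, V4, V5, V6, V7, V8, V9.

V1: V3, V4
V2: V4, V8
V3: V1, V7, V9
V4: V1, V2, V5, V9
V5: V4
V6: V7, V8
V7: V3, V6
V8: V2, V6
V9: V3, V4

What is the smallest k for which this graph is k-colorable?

3

The cycle V3-V7-V6-V8-V2-V4-V9-V3 has odd length 7, so it cannot be 2-colored; at least 3 colors are needed.
One proper 3-coloring: V1=2, V2=2, V3=1, V4=1, V5=2, V6=2, V7=3, V8=1, V9=2. Every edge joins two different colors.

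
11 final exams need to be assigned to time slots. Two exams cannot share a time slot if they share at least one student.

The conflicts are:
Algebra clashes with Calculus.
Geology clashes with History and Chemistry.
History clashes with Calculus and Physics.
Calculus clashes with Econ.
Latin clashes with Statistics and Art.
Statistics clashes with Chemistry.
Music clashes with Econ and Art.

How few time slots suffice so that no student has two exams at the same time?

The cycle Statistics-Latin-Art-Music-Econ-Calculus-History-Geology-Chemistry-Statistics has odd length 9, so it cannot be 2-colored; at least 3 time slots are needed.
3 time slots suffice: time slot 1 → {Calculus, Latin, Chemistry, Music, Physics}; time slot 2 → {Algebra, History, Statistics, Econ, Art}; time slot 3 → {Geology}. No two conflicting exams share a time slot.

3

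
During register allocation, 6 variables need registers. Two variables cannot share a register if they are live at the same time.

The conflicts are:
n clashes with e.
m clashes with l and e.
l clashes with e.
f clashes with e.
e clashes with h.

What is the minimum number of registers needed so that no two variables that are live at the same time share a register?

3

m, l, e all conflict with each other, so at least 3 registers are needed.
A valid assignment using 3 registers: n=2, m=2, l=3, f=2, e=1, h=2. Each listed conflict is separated.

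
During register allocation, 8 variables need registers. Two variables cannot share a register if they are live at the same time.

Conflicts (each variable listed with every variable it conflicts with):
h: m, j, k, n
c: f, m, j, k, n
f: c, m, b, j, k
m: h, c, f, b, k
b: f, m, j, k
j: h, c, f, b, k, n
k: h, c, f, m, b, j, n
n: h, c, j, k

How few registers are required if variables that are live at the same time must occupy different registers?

c, f, m, k all conflict with each other, so at least 4 registers are needed.
Using 4 registers: h=3, c=3, f=4, m=2, b=3, j=2, k=1, n=4. No two conflicting variables share a register.

4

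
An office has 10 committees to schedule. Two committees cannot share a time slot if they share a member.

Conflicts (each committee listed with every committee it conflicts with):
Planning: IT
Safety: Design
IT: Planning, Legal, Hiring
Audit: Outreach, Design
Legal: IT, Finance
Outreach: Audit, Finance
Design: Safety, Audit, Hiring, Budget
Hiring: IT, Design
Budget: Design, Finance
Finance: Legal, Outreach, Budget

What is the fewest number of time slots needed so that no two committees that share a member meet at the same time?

3

The cycle Budget-Finance-Outreach-Audit-Design-Budget has odd length 5, so it cannot be 2-colored; at least 3 time slots are needed.
3 time slots suffice: time slot 1 → {IT, Design, Finance}; time slot 2 → {Planning, Safety, Legal, Outreach, Hiring, Budget}; time slot 3 → {Audit}. Every pair that conflicts lands in different time slots.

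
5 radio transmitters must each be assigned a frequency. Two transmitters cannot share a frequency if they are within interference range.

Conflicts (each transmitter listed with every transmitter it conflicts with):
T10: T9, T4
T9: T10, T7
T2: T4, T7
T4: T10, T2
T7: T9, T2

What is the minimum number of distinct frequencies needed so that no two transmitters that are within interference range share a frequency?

3

The cycle T10-T9-T7-T2-T4-T10 has odd length 5, so it cannot be 2-colored; at least 3 frequencies are needed.
3 frequencies suffice: frequency 1 → {T10, T7}; frequency 2 → {T9, T4}; frequency 3 → {T2}. Every pair that conflicts lands in different frequencies.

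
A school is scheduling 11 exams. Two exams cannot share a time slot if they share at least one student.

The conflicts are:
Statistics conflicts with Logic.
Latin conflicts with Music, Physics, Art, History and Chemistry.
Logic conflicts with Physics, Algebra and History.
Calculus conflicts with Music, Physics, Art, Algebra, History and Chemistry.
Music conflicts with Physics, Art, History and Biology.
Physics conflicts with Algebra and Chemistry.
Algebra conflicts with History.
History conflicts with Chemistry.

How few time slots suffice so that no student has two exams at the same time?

Calculus, Music, Art pairwise conflict, so at least 3 time slots are needed.
3 time slots suffice: time slot 1 → {Statistics, Music, Algebra, Chemistry}; time slot 2 → {Latin, Logic, Calculus, Biology}; time slot 3 → {Physics, Art, History}. Every pair that conflicts lands in different time slots.

3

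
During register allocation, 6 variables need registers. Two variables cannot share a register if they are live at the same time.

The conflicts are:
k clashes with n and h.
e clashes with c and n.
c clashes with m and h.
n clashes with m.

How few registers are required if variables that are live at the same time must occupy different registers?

3

The cycle n-m-c-h-k-n has odd length 5, so it cannot be 2-colored; at least 3 registers are needed.
3 registers suffice: register 1 → {c, n}; register 2 → {e, m, h}; register 3 → {k}. No two conflicting variables share a register.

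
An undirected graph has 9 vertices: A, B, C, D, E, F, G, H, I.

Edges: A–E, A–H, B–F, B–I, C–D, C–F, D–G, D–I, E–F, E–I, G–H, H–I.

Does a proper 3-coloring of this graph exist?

The chromatic number is 3. The cycle D-C-F-B-I-D has odd length 5, so it cannot be 2-colored; at least 3 colors are needed.
3 colors suffice: color 1 → {A, F, G, I}; color 2 → {B, D, E, H}; color 3 → {C}.
That is already a proper 3-coloring.

Yes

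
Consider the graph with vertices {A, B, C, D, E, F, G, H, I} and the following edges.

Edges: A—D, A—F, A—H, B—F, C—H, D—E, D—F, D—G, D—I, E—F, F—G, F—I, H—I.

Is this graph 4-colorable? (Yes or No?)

Yes

The chromatic number is 3. D, E, F form a triangle, so at least 3 colors are needed.
3 colors suffice: color red → {F, H}; color blue → {B, C, D}; color green → {A, E, G, I}.
Since 4 ≥ 3, a proper 4-coloring certainly exists.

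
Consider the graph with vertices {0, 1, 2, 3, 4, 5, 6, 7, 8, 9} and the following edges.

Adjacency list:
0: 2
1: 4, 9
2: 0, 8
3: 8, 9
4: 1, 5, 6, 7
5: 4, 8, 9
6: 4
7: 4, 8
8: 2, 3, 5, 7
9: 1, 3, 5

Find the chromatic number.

5 and 8 are adjacent, so at least 2 colors are needed.
One proper 2-coloring: 0=a, 1=b, 2=b, 3=b, 4=a, 5=b, 6=b, 7=b, 8=a, 9=a. Every edge joins two different colors.

2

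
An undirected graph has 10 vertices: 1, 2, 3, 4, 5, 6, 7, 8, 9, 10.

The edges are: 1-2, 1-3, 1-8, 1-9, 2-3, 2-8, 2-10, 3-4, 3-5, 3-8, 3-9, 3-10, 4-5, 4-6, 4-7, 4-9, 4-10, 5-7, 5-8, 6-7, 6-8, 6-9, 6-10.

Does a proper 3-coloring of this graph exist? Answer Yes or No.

No

1, 2, 3, 8 are mutually adjacent (a clique of size 4), so at least 4 colors are needed.
So 3 colors are not enough.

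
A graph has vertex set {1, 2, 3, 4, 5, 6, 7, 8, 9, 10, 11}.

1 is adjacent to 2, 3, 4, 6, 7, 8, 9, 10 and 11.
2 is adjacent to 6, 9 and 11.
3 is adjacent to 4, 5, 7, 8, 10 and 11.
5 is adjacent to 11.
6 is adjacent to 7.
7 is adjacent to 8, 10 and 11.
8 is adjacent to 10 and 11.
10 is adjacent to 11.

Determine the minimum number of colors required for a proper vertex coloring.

6

1, 3, 7, 8, 10, 11 form a clique, so at least 6 colors are needed.
A valid assignment using 6 colors: 1=a, 2=b, 3=b, 4=c, 5=a, 6=c, 7=d, 8=e, 9=c, 10=f, 11=c. Each edge has distinct colors on its endpoints.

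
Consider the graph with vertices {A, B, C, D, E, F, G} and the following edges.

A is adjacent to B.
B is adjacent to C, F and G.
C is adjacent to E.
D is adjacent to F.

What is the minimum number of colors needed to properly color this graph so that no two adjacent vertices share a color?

C and E are adjacent, so at least 2 colors are needed.
2 colors suffice: color 1 → {B, D, E}; color 2 → {A, C, F, G}. Each edge has distinct colors on its endpoints.

2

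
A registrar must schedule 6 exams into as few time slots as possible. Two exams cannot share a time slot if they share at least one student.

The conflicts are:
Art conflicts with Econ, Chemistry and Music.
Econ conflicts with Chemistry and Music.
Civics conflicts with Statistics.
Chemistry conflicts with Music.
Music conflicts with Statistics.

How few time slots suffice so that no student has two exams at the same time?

4

Art, Econ, Chemistry, Music all conflict with each other, so at least 4 time slots are needed.
Using 4 time slots: Art=2, Econ=4, Civics=1, Chemistry=3, Music=1, Statistics=2. Every pair that conflicts lands in different time slots.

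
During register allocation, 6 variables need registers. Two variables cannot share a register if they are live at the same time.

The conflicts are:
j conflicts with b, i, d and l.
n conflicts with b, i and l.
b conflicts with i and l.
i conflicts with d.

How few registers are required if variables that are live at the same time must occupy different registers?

3

j, b, l pairwise conflict, so at least 3 registers are needed.
3 registers suffice: register 1 → {j, n}; register 2 → {b, d}; register 3 → {i, l}. Every pair that conflicts lands in different registers.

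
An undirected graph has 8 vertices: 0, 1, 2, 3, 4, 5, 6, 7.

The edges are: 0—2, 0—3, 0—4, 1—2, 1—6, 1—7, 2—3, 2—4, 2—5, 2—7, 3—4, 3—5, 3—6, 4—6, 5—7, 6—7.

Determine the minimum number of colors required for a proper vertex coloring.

0, 2, 3, 4 are mutually adjacent (a clique of size 4), so at least 4 colors are needed.
4 colors suffice: 0=d, 1=c, 2=a, 3=b, 4=c, 5=c, 6=a, 7=b. Every edge joins two different colors.

4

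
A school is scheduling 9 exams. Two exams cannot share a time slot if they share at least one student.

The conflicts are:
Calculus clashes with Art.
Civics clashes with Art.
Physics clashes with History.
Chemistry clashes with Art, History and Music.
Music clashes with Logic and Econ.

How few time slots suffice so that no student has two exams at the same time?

2

Chemistry and History conflict, so at least 2 time slots are needed.
2 time slots suffice: Calculus=1, Civics=1, Physics=1, Chemistry=1, Art=2, History=2, Music=2, Logic=1, Econ=1. No two conflicting exams share a time slot.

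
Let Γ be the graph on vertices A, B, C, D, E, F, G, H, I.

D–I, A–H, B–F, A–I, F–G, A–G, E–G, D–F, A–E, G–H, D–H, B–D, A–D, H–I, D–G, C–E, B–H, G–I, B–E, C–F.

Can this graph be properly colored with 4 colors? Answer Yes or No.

A, D, G, H, I are mutually adjacent (a clique of size 5), so at least 5 colors are needed.
So 4 colors are not enough.

No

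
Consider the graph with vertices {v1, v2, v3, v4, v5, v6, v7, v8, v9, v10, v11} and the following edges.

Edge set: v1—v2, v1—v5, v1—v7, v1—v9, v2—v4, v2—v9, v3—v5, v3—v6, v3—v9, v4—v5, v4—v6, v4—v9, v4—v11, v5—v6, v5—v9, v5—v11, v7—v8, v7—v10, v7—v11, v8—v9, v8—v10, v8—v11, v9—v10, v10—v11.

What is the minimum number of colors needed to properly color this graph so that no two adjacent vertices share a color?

v7, v8, v10, v11 are pairwise adjacent (a clique of size 4), so at least 4 colors are needed.
4 colors suffice: color red → {v6, v9, v11}; color blue → {v2, v5, v7}; color green → {v1, v3, v4, v10}; color yellow → {v8}. No two adjacent vertices share a color.

4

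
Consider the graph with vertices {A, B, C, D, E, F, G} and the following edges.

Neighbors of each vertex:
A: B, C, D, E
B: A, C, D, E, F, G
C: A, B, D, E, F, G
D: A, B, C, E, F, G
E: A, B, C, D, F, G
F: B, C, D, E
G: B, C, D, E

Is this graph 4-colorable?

No

B, C, D, E, G form a clique, so at least 5 colors are needed.
So 4 colors are not enough.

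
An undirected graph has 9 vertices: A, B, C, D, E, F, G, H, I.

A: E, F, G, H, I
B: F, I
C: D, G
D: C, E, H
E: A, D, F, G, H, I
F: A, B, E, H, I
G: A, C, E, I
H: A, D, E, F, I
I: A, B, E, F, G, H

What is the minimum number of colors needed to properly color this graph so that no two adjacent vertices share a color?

5

A, E, F, H, I form a clique, so at least 5 colors are needed.
5 colors suffice: color red → {B, C, E}; color blue → {D, I}; color green → {F, G}; color yellow → {A}; color purple → {H}. Each edge has distinct colors on its endpoints.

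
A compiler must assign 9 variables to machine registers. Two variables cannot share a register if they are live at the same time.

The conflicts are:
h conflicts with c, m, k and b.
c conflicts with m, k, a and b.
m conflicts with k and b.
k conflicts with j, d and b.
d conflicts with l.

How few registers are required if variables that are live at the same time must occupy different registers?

5

h, c, m, k, b all conflict with each other, so at least 5 registers are needed.
5 registers suffice: register 1 → {k, l, a}; register 2 → {c, j, d}; register 3 → {m}; register 4 → {b}; register 5 → {h}. Each listed conflict is separated.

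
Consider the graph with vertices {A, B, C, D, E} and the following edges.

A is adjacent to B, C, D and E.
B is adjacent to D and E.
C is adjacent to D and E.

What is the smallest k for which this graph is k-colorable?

3

A, B, D form a triangle, so at least 3 colors are needed.
3 colors suffice: color red → {A}; color blue → {B, C}; color green → {D, E}. Each edge has distinct colors on its endpoints.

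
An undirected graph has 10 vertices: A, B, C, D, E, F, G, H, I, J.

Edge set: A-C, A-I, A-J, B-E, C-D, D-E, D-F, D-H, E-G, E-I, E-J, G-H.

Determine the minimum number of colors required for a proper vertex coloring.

3

The cycle E-D-C-A-J-E has odd length 5, so it cannot be 2-colored; at least 3 colors are needed.
3 colors suffice: color 1 → {A, E, F, H}; color 2 → {B, D, G, I, J}; color 3 → {C}. Each edge has distinct colors on its endpoints.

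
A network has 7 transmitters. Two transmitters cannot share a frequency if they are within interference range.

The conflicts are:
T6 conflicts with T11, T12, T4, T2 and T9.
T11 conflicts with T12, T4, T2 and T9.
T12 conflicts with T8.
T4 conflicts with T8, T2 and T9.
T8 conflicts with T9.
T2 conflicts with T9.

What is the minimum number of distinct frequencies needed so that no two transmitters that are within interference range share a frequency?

5

T6, T11, T4, T2, T9 are mutually in conflict, so at least 5 frequencies are needed.
5 frequencies suffice: frequency 1 → {T12, T4}; frequency 2 → {T9}; frequency 3 → {T6, T8}; frequency 4 → {T11}; frequency 5 → {T2}. No two conflicting transmitters share a frequency.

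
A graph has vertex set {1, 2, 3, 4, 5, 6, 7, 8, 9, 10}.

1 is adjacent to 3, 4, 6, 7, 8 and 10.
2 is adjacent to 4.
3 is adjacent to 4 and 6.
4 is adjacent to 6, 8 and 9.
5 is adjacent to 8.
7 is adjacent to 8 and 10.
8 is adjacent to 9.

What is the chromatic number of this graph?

4

1, 3, 4, 6 form a clique, so at least 4 colors are needed.
4 colors suffice: color red → {1, 2, 5, 9}; color blue → {4, 7}; color green → {3, 8, 10}; color yellow → {6}. Each edge has distinct colors on its endpoints.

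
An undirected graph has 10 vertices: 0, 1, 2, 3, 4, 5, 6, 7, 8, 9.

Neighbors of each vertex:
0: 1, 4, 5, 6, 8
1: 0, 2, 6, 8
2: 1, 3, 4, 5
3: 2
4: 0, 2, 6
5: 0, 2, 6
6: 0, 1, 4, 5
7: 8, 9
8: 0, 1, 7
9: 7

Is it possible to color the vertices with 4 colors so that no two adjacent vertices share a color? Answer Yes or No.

The chromatic number is 3. 0, 1, 6 are mutually adjacent, so at least 3 colors are needed.
3 colors suffice: color a → {0, 2, 7}; color b → {3, 6, 8, 9}; color c → {1, 4, 5}.
Since 4 ≥ 3, a proper 4-coloring certainly exists.

Yes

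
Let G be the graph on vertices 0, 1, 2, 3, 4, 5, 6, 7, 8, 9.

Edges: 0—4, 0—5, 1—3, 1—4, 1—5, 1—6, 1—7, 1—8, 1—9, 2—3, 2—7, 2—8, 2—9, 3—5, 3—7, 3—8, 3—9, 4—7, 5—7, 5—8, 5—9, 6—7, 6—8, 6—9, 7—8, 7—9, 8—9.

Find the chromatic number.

6

1, 3, 5, 7, 8, 9 form a clique, so at least 6 colors are needed.
One proper 6-coloring: 0=a, 1=c, 2=c, 3=f, 4=b, 5=e, 6=e, 7=a, 8=b, 9=d. Each edge has distinct colors on its endpoints.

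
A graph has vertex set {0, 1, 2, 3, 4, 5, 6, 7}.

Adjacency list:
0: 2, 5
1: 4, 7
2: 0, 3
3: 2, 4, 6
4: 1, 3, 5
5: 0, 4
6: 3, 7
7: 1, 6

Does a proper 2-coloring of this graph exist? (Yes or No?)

No

The cycle 1-7-6-3-4-1 has odd length 5, so it cannot be 2-colored; at least 3 colors are needed.
So 2 colors are not enough.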